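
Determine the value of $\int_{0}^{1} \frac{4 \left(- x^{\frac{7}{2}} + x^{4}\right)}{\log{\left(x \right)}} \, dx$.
$\log{\left(\frac{10000}{6561} \right)}$

Introduce a parameter $a$ in the exponent: let $I(a) = \int_{0}^{1} \frac{4 \left(- x^{\frac{7}{2}} + x^{a}\right)}{\log{\left(x \right)}} \, dx$.

Since $\dfrac{\partial}{\partial a}\,x^{a} = x^{a} \ln x$, the $\ln x$ in the denominator cancels and
$$\frac{dI}{da} = \int_{0}^{1} 4 x^{a} \, dx = 4 \left[\frac{x^{a+1}}{a+1}\right]_0^1 = \frac{4}{a + 1}.$$

Integrating with respect to $a$ gives $I(a) = \log{\left(\frac{16 \left(a + 1\right)^{4}}{6561} \right)} + C$.

At $a = \frac{7}{2}$ the integrand is identically $0$, so $I(\frac{7}{2}) = 0$. The closed form gives $0$, hence $C = 0$.

Setting $a = 4$:
$$I = \log{\left(\frac{10000}{6561} \right)}.$$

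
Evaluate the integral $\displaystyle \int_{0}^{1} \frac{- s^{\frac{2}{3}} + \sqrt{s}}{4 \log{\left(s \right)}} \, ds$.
$- \frac{\log{\left(10 \right)}}{4} + \frac{\log{\left(3 \right)}}{2}$

Consider the one-parameter family: let $I(a) = \int_{0}^{1} \frac{\sqrt{s} - s^{a}}{4 \log{\left(s \right)}} \, ds$.

Since $\dfrac{\partial}{\partial a}\,s^{a} = s^{a} \ln s$, the $\ln s$ in the denominator cancels and
$$\frac{dI}{da} = \int_{0}^{1} - \frac{1}{4} s^{a} \, ds = - \frac{1}{4} \left[\frac{s^{a+1}}{a+1}\right]_0^1 = - \frac{1}{4 a + 4}.$$

Integrating with respect to $a$ gives $I(a) = - \frac{\log{\left(a + 1 \right)}}{4} - \frac{\log{\left(2 \right)}}{4} + \frac{\log{\left(3 \right)}}{4} + C$.

At $a = \frac{1}{2}$ the integrand is identically $0$, so $I(\frac{1}{2}) = 0$. The closed form gives $0$, hence $C = 0$.

Setting $a = \frac{2}{3}$:
$$I = - \frac{\log{\left(10 \right)}}{4} + \frac{\log{\left(3 \right)}}{2}.$$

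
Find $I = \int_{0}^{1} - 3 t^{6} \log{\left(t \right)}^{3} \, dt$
$\frac{18}{2401}$

Start from the elementary integral
$$J(a) = \int_{0}^{1} - 3 t^{a} \, dt = - \frac{3}{a + 1}.$$

Differentiating under the integral sign brings down a factor of $\ln t$:
$$\frac{dJ}{da} = \int_{0}^{1} - 3 t^{a} \log{\left(t \right)} \, dt = \frac{3}{\left(a + 1\right)^{2}}.$$

Repeating $3$ times in total — each differentiation brings down another $\ln t$ — gives
$$\frac{d^{3}J}{da^{3}} = \int_{0}^{1} - 3 t^{a} \log{\left(t \right)}^{3} \, dt = \frac{18}{\left(a + 1\right)^{4}},$$
and the integrand here is exactly the target integrand, so $I = \frac{18}{\left(a + 1\right)^{4}}$.

Setting $a = 6$:
$$I = \frac{18}{2401}.$$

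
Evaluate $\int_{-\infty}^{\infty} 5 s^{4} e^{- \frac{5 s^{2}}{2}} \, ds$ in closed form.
$\frac{3 \sqrt{10} \sqrt{\pi}}{25}$

Consider the simpler parametrised integral
$$J(a) = \int_{-\infty}^{\infty} 5 e^{- a s^{2}} \, ds = \frac{5 \sqrt{\pi}}{\sqrt{a}}.$$

Differentiating under the integral sign brings down a factor of $(-s^2)$:
$$\frac{dJ}{da} = \int_{-\infty}^{\infty} - 5 s^{2} e^{- a s^{2}} \, ds = - \frac{5 \sqrt{\pi}}{2 a^{\frac{3}{2}}}.$$

Repeating twice in total — each differentiation brings down another $(-s^2)$ — gives
$$\frac{d^{2}J}{da^{2}} = \int_{-\infty}^{\infty} 5 s^{4} e^{- a s^{2}} \, ds = \frac{15 \sqrt{\pi}}{4 a^{\frac{5}{2}}},$$
and the integrand here is exactly the target integrand, so $I = \frac{15 \sqrt{\pi}}{4 a^{\frac{5}{2}}}$.

Setting $a = \frac{5}{2}$:
$$I = \frac{3 \sqrt{10} \sqrt{\pi}}{25}.$$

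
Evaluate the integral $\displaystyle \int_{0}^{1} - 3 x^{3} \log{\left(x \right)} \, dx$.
$\frac{3}{16}$

Start from the elementary integral
$$J(a) = \int_{0}^{1} - 3 x^{a} \, dx = - \frac{3}{a + 1}.$$

Differentiating under the integral sign brings down a factor of $\ln x$:
$$\frac{dJ}{da} = \int_{0}^{1} - 3 x^{a} \log{\left(x \right)} \, dx = \frac{3}{\left(a + 1\right)^{2}}.$$

The integral on the left is $I$, so $I = \frac{3}{\left(a + 1\right)^{2}}$.

Setting $a = 3$:
$$I = \frac{3}{16}.$$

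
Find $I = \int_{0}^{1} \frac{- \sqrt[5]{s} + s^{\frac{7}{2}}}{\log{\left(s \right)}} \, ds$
$- \log{\left(\frac{4}{15} \right)}$

Replace the exponent $\frac{1}{5}$ by a parameter $a$: let $I(a) = \int_{0}^{1} \frac{s^{\frac{7}{2}} - s^{a}}{\log{\left(s \right)}} \, ds$.

Since $\dfrac{\partial}{\partial a}\,s^{a} = s^{a} \ln s$, the $\ln s$ in the denominator cancels and
$$\frac{dI}{da} = \int_{0}^{1} -1 s^{a} \, ds = -1 \left[\frac{s^{a+1}}{a+1}\right]_0^1 = - \frac{1}{a + 1}.$$

Integrating with respect to $a$ gives $I(a) = - \log{\left(\frac{2 a}{9} + \frac{2}{9} \right)} + C$.

At $a = \frac{7}{2}$ the integrand is identically $0$, so $I(\frac{7}{2}) = 0$. The closed form gives $0$, hence $C = 0$.

Setting $a = \frac{1}{5}$:
$$I = - \log{\left(\frac{4}{15} \right)}.$$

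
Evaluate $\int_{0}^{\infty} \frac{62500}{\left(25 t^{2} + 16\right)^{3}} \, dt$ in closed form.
$\frac{9375 \pi}{4096}$

Start from the standard arctangent integral
$$J(a) = \int_{0}^{\infty} \frac{4}{a^{2} + t^{2}} \, dt = \frac{2 \pi}{a}.$$

Differentiating under the integral sign with respect to $a$,
$$\frac{dJ}{da} = \int_{0}^{\infty} - \frac{8 a}{\left(a^{2} + t^{2}\right)^{2}} \, dt = - \frac{2 \pi}{a^{2}},$$
so $\int_{0}^{\infty} \frac{4}{\left(a^{2} + t^{2}\right)^{2}} \, dt = \frac{\pi}{a^{3}}$.

Repeating — each differentiation of $1/(t^2+a^2)^j$ produces $-2ja/(t^2+a^2)^{j+1}$ — and dividing through by $-2ja$ at each step yields, after $2$ differentiations in total,
$$\int_{0}^{\infty} \frac{4}{\left(a^{2} + t^{2}\right)^{3}} \, dt = \frac{3 \pi}{4 a^{5}}.$$

Setting $a = \frac{4}{5}$:
$$I = \frac{9375 \pi}{4096}.$$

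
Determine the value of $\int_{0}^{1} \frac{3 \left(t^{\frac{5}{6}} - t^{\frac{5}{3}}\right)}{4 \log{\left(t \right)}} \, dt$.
$\log{\left(\frac{11^{\frac{3}{4}}}{8} \right)}$

Replace the exponent $\frac{5}{3}$ by a parameter $a$: let $I(a) = \int_{0}^{1} \frac{3 \left(t^{\frac{5}{6}} - t^{a}\right)}{4 \log{\left(t \right)}} \, dt$.

Since $\dfrac{\partial}{\partial a}\,t^{a} = t^{a} \ln t$, the $\ln t$ in the denominator cancels and
$$\frac{dI}{da} = \int_{0}^{1} - \frac{3}{4} t^{a} \, dt = - \frac{3}{4} \left[\frac{t^{a+1}}{a+1}\right]_0^1 = - \frac{3}{4 a + 4}.$$

Integrating with respect to $a$ gives $I(a) = - \frac{3 \log{\left(a + 1 \right)}}{4} - \frac{3 \log{\left(6 \right)}}{4} + \frac{3 \log{\left(11 \right)}}{4} + C$.

At $a = \frac{5}{6}$ the integrand is identically $0$, so $I(\frac{5}{6}) = 0$. The closed form gives $0$, hence $C = 0$.

Setting $a = \frac{5}{3}$:
$$I = \log{\left(\frac{11^{\frac{3}{4}}}{8} \right)}.$$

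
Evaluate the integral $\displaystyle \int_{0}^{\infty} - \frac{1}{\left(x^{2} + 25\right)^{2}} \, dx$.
$- \frac{\pi}{500}$

Recall the elementary integral
$$J(a) = \int_{0}^{\infty} - \frac{1}{a^{2} + x^{2}} \, dx = - \frac{\pi}{2 a}.$$

Differentiating under the integral sign with respect to $a$,
$$\frac{dJ}{da} = \int_{0}^{\infty} \frac{2 a}{\left(a^{2} + x^{2}\right)^{2}} \, dx = \frac{\pi}{2 a^{2}},$$
so $\int_{0}^{\infty} - \frac{1}{\left(a^{2} + x^{2}\right)^{2}} \, dx = - \frac{\pi}{4 a^{3}}$.

Setting $a = 5$:
$$I = - \frac{\pi}{500}.$$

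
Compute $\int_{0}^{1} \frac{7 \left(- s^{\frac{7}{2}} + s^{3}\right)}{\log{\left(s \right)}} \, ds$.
$- \log{\left(\frac{4782969}{2097152} \right)}$

Introduce a parameter $a$ in the exponent: let $I(a) = \int_{0}^{1} \frac{7 \left(s^{3} - s^{a}\right)}{\log{\left(s \right)}} \, ds$.

Since $\dfrac{\partial}{\partial a}\,s^{a} = s^{a} \ln s$, the $\ln s$ in the denominator cancels and
$$\frac{dI}{da} = \int_{0}^{1} -7 s^{a} \, ds = -7 \left[\frac{s^{a+1}}{a+1}\right]_0^1 = - \frac{7}{a + 1}.$$

Integrating with respect to $a$ gives $I(a) = - \log{\left(\frac{\left(a + 1\right)^{7}}{16384} \right)} + C$.

At $a = 3$ the integrand is identically $0$, so $I(3) = 0$. The closed form gives $0$, hence $C = 0$.

Setting $a = \frac{7}{2}$:
$$I = - \log{\left(\frac{4782969}{2097152} \right)}.$$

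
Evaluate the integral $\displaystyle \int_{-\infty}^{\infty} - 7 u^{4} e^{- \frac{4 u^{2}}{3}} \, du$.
$- \frac{189 \sqrt{3} \sqrt{\pi}}{128}$

Consider the simpler parametrised integral
$$J(a) = \int_{-\infty}^{\infty} - 7 e^{- a u^{2}} \, du = - \frac{7 \sqrt{\pi}}{\sqrt{a}}.$$

Differentiating under the integral sign brings down a factor of $(-u^2)$:
$$\frac{dJ}{da} = \int_{-\infty}^{\infty} 7 u^{2} e^{- a u^{2}} \, du = \frac{7 \sqrt{\pi}}{2 a^{\frac{3}{2}}}.$$

Repeating twice in total — each differentiation brings down another $(-u^2)$ — gives
$$\frac{d^{2}J}{da^{2}} = \int_{-\infty}^{\infty} - 7 u^{4} e^{- a u^{2}} \, du = - \frac{21 \sqrt{\pi}}{4 a^{\frac{5}{2}}},$$
and the integrand here is exactly the target integrand, so $I = - \frac{21 \sqrt{\pi}}{4 a^{\frac{5}{2}}}$.

Setting $a = \frac{4}{3}$:
$$I = - \frac{189 \sqrt{3} \sqrt{\pi}}{128}.$$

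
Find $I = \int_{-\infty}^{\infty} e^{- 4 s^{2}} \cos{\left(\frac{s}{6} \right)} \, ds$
$\frac{\sqrt{\pi}}{2 e^{\frac{1}{576}}}$

Let $b$ denote the cosine frequency and define $I(b) = \int_{-\infty}^{\infty} e^{- 4 s^{2}} \cos{\left(b s \right)} \, ds$.

Differentiating under the integral sign,
$$I'(b) = \int_{-\infty}^{\infty} - s e^{- 4 s^{2}} \sin{\left(b s \right)} \, ds.$$

Integrate $\int_{-\infty}^{\infty} s \sin(b s)\, e^{- 4 s^{2}}\, ds$ by parts with $u = \sin(b s)$ and $dv = s\, e^{- 4 s^{2}}\, ds$, giving $v = - \frac{e^{- 4 s^{2}}}{8}$. The boundary term vanishes and
$$\int_{-\infty}^{\infty} s \sin(b s)\, e^{- 4 s^{2}}\, ds = \frac{b}{8} \int_{-\infty}^{\infty} \cos(b s)\, e^{- 4 s^{2}}\, ds,$$
so $I'(b) = - \frac{b}{8}\, I(b)$.

This is a separable first-order ODE; solving with the initial condition $I(0) = \int_{-\infty}^{\infty} e^{- 4 s^{2}}\,ds = \frac{\sqrt{\pi}}{2}$ gives
$$I(b) = \frac{\sqrt{\pi} e^{- \frac{b^{2}}{16}}}{2}.$$

Setting $b = \frac{1}{6}$:
$$I = \frac{\sqrt{\pi}}{2 e^{\frac{1}{576}}}.$$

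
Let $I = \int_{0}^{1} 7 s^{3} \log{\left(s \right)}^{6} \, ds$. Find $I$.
$\frac{315}{1024}$

Consider the simpler parametrised integral
$$J(a) = \int_{0}^{1} 7 s^{a} \, ds = \frac{7}{a + 1}.$$

Differentiating under the integral sign brings down a factor of $\ln s$:
$$\frac{dJ}{da} = \int_{0}^{1} 7 s^{a} \log{\left(s \right)} \, ds = - \frac{7}{\left(a + 1\right)^{2}}.$$

Repeating $6$ times in total — each differentiation brings down another $\ln s$ — gives
$$\frac{d^{6}J}{da^{6}} = \int_{0}^{1} 7 s^{a} \log{\left(s \right)}^{6} \, ds = \frac{5040}{\left(a + 1\right)^{7}},$$
and the integrand here is exactly the target integrand, so $I = \frac{5040}{\left(a + 1\right)^{7}}$.

Setting $a = 3$:
$$I = \frac{315}{1024}.$$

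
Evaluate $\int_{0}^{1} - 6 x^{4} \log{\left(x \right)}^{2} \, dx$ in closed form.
$- \frac{12}{125}$

Begin with the known integral
$$J(a) = \int_{0}^{1} - 6 x^{a} \, dx = - \frac{6}{a + 1}.$$

Differentiating under the integral sign brings down a factor of $\ln x$:
$$\frac{dJ}{da} = \int_{0}^{1} - 6 x^{a} \log{\left(x \right)} \, dx = \frac{6}{\left(a + 1\right)^{2}}.$$

Repeating twice in total — each differentiation brings down another $\ln x$ — gives
$$\frac{d^{2}J}{da^{2}} = \int_{0}^{1} - 6 x^{a} \log{\left(x \right)}^{2} \, dx = - \frac{12}{\left(a + 1\right)^{3}},$$
and the integrand here is exactly the target integrand, so $I = - \frac{12}{\left(a + 1\right)^{3}}$.

Setting $a = 4$:
$$I = - \frac{12}{125}.$$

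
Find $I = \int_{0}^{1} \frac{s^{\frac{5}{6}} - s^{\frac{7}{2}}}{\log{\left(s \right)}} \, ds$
$\log{\left(\frac{11}{27} \right)}$

Introduce a parameter $a$ in the exponent: let $I(a) = \int_{0}^{1} \frac{- s^{\frac{7}{2}} + s^{a}}{\log{\left(s \right)}} \, ds$.

Since $\dfrac{\partial}{\partial a}\,s^{a} = s^{a} \ln s$, the $\ln s$ in the denominator cancels and
$$\frac{dI}{da} = \int_{0}^{1} s^{a} \, ds = \left[\frac{s^{a+1}}{a+1}\right]_0^1 = \frac{1}{a + 1}.$$

Integrating with respect to $a$ gives $I(a) = \log{\left(\frac{2 a}{9} + \frac{2}{9} \right)} + C$.

At $a = \frac{7}{2}$ the integrand is identically $0$, so $I(\frac{7}{2}) = 0$. The closed form gives $0$, hence $C = 0$.

Setting $a = \frac{5}{6}$:
$$I = \log{\left(\frac{11}{27} \right)}.$$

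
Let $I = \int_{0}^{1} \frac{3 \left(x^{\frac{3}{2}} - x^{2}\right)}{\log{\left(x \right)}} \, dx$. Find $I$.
$\log{\left(\frac{125}{216} \right)}$

Introduce a parameter $a$ in the exponent: let $I(a) = \int_{0}^{1} \frac{3 \left(- x^{2} + x^{a}\right)}{\log{\left(x \right)}} \, dx$.

Since $\dfrac{\partial}{\partial a}\,x^{a} = x^{a} \ln x$, the $\ln x$ in the denominator cancels and
$$\frac{dI}{da} = \int_{0}^{1} 3 x^{a} \, dx = 3 \left[\frac{x^{a+1}}{a+1}\right]_0^1 = \frac{3}{a + 1}.$$

Integrating with respect to $a$ gives $I(a) = \log{\left(\frac{\left(a + 1\right)^{3}}{27} \right)} + C$.

At $a = 2$ the integrand is identically $0$, so $I(2) = 0$. The closed form gives $0$, hence $C = 0$.

Setting $a = \frac{3}{2}$:
$$I = \log{\left(\frac{125}{216} \right)}.$$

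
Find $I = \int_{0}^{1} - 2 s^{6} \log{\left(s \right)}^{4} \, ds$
$- \frac{48}{16807}$

Consider the simpler parametrised integral
$$J(a) = \int_{0}^{1} - 2 s^{a} \, ds = - \frac{2}{a + 1}.$$

Differentiating under the integral sign brings down a factor of $\ln s$:
$$\frac{dJ}{da} = \int_{0}^{1} - 2 s^{a} \log{\left(s \right)} \, ds = \frac{2}{\left(a + 1\right)^{2}}.$$

Repeating $4$ times in total — each differentiation brings down another $\ln s$ — gives
$$\frac{d^{4}J}{da^{4}} = \int_{0}^{1} - 2 s^{a} \log{\left(s \right)}^{4} \, ds = - \frac{48}{\left(a + 1\right)^{5}},$$
and the integrand here is exactly the target integrand, so $I = - \frac{48}{\left(a + 1\right)^{5}}$.

Setting $a = 6$:
$$I = - \frac{48}{16807}.$$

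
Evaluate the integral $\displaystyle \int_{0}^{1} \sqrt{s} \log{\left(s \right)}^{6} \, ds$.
$\frac{10240}{243}$

Begin with the known integral
$$J(a) = \int_{0}^{1} s^{a} \, ds = \frac{1}{a + 1}.$$

Differentiating under the integral sign brings down a factor of $\ln s$:
$$\frac{dJ}{da} = \int_{0}^{1} s^{a} \log{\left(s \right)} \, ds = - \frac{1}{\left(a + 1\right)^{2}}.$$

Repeating $6$ times in total — each differentiation brings down another $\ln s$ — gives
$$\frac{d^{6}J}{da^{6}} = \int_{0}^{1} s^{a} \log{\left(s \right)}^{6} \, ds = \frac{720}{\left(a + 1\right)^{7}},$$
and the integrand here is exactly the target integrand, so $I = \frac{720}{\left(a + 1\right)^{7}}$.

Setting $a = \frac{1}{2}$:
$$I = \frac{10240}{243}.$$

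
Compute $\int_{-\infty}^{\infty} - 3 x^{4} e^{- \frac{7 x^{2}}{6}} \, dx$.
$- \frac{81 \sqrt{42} \sqrt{\pi}}{343}$

Consider the simpler parametrised integral
$$J(a) = \int_{-\infty}^{\infty} - 3 e^{- a x^{2}} \, dx = - \frac{3 \sqrt{\pi}}{\sqrt{a}}.$$

Differentiating under the integral sign brings down a factor of $(-x^2)$:
$$\frac{dJ}{da} = \int_{-\infty}^{\infty} 3 x^{2} e^{- a x^{2}} \, dx = \frac{3 \sqrt{\pi}}{2 a^{\frac{3}{2}}}.$$

Repeating twice in total — each differentiation brings down another $(-x^2)$ — gives
$$\frac{d^{2}J}{da^{2}} = \int_{-\infty}^{\infty} - 3 x^{4} e^{- a x^{2}} \, dx = - \frac{9 \sqrt{\pi}}{4 a^{\frac{5}{2}}},$$
and the integrand here is exactly the target integrand, so $I = - \frac{9 \sqrt{\pi}}{4 a^{\frac{5}{2}}}$.

Setting $a = \frac{7}{6}$:
$$I = - \frac{81 \sqrt{42} \sqrt{\pi}}{343}.$$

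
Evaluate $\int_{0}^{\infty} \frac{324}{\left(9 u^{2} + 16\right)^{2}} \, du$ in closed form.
$\frac{27 \pi}{64}$

Begin with the known result
$$J(a) = \int_{0}^{\infty} \frac{4}{a^{2} + u^{2}} \, du = \frac{2 \pi}{a}.$$

Differentiating under the integral sign with respect to $a$,
$$\frac{dJ}{da} = \int_{0}^{\infty} - \frac{8 a}{\left(a^{2} + u^{2}\right)^{2}} \, du = - \frac{2 \pi}{a^{2}},$$
so $\int_{0}^{\infty} \frac{4}{\left(a^{2} + u^{2}\right)^{2}} \, du = \frac{\pi}{a^{3}}$.

Setting $a = \frac{4}{3}$:
$$I = \frac{27 \pi}{64}.$$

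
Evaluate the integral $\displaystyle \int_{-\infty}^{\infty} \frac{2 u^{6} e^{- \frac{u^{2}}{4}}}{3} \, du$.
$160 \sqrt{\pi}$

Consider the simpler parametrised integral
$$J(a) = \int_{-\infty}^{\infty} \frac{2 e^{- a u^{2}}}{3} \, du = \frac{2 \sqrt{\pi}}{3 \sqrt{a}}.$$

Differentiating under the integral sign brings down a factor of $(-u^2)$:
$$\frac{dJ}{da} = \int_{-\infty}^{\infty} - \frac{2 u^{2} e^{- a u^{2}}}{3} \, du = - \frac{\sqrt{\pi}}{3 a^{\frac{3}{2}}}.$$

Repeating $3$ times in total — each differentiation brings down another $(-u^2)$ — gives
$$\frac{d^{3}J}{da^{3}} = \int_{-\infty}^{\infty} - \frac{2 u^{6} e^{- a u^{2}}}{3} \, du = - \frac{5 \sqrt{\pi}}{4 a^{\frac{7}{2}}},$$
and the integrand here is $(-1)^{3}$ times the target integrand, so $I = (-1)^{3}\,\frac{d^{3}J}{da^{3}} = \frac{5 \sqrt{\pi}}{4 a^{\frac{7}{2}}}$.

Setting $a = \frac{1}{4}$:
$$I = 160 \sqrt{\pi}.$$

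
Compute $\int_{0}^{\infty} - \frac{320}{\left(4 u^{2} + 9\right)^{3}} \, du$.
$- \frac{10 \pi}{81}$

Start from the standard arctangent integral
$$J(a) = \int_{0}^{\infty} - \frac{5}{a^{2} + u^{2}} \, du = - \frac{5 \pi}{2 a}.$$

Differentiating under the integral sign with respect to $a$,
$$\frac{dJ}{da} = \int_{0}^{\infty} \frac{10 a}{\left(a^{2} + u^{2}\right)^{2}} \, du = \frac{5 \pi}{2 a^{2}},$$
so $\int_{0}^{\infty} - \frac{5}{\left(a^{2} + u^{2}\right)^{2}} \, du = - \frac{5 \pi}{4 a^{3}}$.

Repeating — each differentiation of $1/(u^2+a^2)^j$ produces $-2ja/(u^2+a^2)^{j+1}$ — and dividing through by $-2ja$ at each step yields, after $2$ differentiations in total,
$$\int_{0}^{\infty} - \frac{5}{\left(a^{2} + u^{2}\right)^{3}} \, du = - \frac{15 \pi}{16 a^{5}}.$$

Setting $a = \frac{3}{2}$:
$$I = - \frac{10 \pi}{81}.$$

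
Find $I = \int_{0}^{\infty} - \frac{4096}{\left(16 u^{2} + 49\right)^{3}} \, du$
$- \frac{192 \pi}{16807}$

Begin with the known result
$$J(a) = \int_{0}^{\infty} - \frac{1}{a^{2} + u^{2}} \, du = - \frac{\pi}{2 a}.$$

Differentiating under the integral sign with respect to $a$,
$$\frac{dJ}{da} = \int_{0}^{\infty} \frac{2 a}{\left(a^{2} + u^{2}\right)^{2}} \, du = \frac{\pi}{2 a^{2}},$$
so $\int_{0}^{\infty} - \frac{1}{\left(a^{2} + u^{2}\right)^{2}} \, du = - \frac{\pi}{4 a^{3}}$.

Repeating — each differentiation of $1/(u^2+a^2)^j$ produces $-2ja/(u^2+a^2)^{j+1}$ — and dividing through by $-2ja$ at each step yields, after $2$ differentiations in total,
$$\int_{0}^{\infty} - \frac{1}{\left(a^{2} + u^{2}\right)^{3}} \, du = - \frac{3 \pi}{16 a^{5}}.$$

Setting $a = \frac{7}{4}$:
$$I = - \frac{192 \pi}{16807}.$$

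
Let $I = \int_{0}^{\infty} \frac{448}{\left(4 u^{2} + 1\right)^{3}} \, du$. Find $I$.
$42 \pi$

Begin with the known result
$$J(a) = \int_{0}^{\infty} \frac{7}{a^{2} + u^{2}} \, du = \frac{7 \pi}{2 a}.$$

Differentiating under the integral sign with respect to $a$,
$$\frac{dJ}{da} = \int_{0}^{\infty} - \frac{14 a}{\left(a^{2} + u^{2}\right)^{2}} \, du = - \frac{7 \pi}{2 a^{2}},$$
so $\int_{0}^{\infty} \frac{7}{\left(a^{2} + u^{2}\right)^{2}} \, du = \frac{7 \pi}{4 a^{3}}$.

Repeating — each differentiation of $1/(u^2+a^2)^j$ produces $-2ja/(u^2+a^2)^{j+1}$ — and dividing through by $-2ja$ at each step yields, after $2$ differentiations in total,
$$\int_{0}^{\infty} \frac{7}{\left(a^{2} + u^{2}\right)^{3}} \, du = \frac{21 \pi}{16 a^{5}}.$$

Setting $a = \frac{1}{2}$:
$$I = 42 \pi.$$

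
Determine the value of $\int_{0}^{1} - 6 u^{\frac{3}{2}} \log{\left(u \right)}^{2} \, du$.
$- \frac{96}{125}$

Begin with the known integral
$$J(a) = \int_{0}^{1} - 6 u^{a} \, du = - \frac{6}{a + 1}.$$

Differentiating under the integral sign brings down a factor of $\ln u$:
$$\frac{dJ}{da} = \int_{0}^{1} - 6 u^{a} \log{\left(u \right)} \, du = \frac{6}{\left(a + 1\right)^{2}}.$$

Repeating twice in total — each differentiation brings down another $\ln u$ — gives
$$\frac{d^{2}J}{da^{2}} = \int_{0}^{1} - 6 u^{a} \log{\left(u \right)}^{2} \, du = - \frac{12}{\left(a + 1\right)^{3}},$$
and the integrand here is exactly the target integrand, so $I = - \frac{12}{\left(a + 1\right)^{3}}$.

Setting $a = \frac{3}{2}$:
$$I = - \frac{96}{125}.$$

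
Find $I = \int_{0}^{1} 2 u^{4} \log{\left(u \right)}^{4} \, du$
$\frac{48}{3125}$

Begin with the known integral
$$J(a) = \int_{0}^{1} 2 u^{a} \, du = \frac{2}{a + 1}.$$

Differentiating under the integral sign brings down a factor of $\ln u$:
$$\frac{dJ}{da} = \int_{0}^{1} 2 u^{a} \log{\left(u \right)} \, du = - \frac{2}{\left(a + 1\right)^{2}}.$$

Repeating $4$ times in total — each differentiation brings down another $\ln u$ — gives
$$\frac{d^{4}J}{da^{4}} = \int_{0}^{1} 2 u^{a} \log{\left(u \right)}^{4} \, du = \frac{48}{\left(a + 1\right)^{5}},$$
and the integrand here is exactly the target integrand, so $I = \frac{48}{\left(a + 1\right)^{5}}$.

Setting $a = 4$:
$$I = \frac{48}{3125}.$$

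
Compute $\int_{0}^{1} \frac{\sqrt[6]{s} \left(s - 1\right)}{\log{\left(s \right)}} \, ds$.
$\log{\left(\frac{13}{7} \right)}$

Introduce a parameter $a$ in the exponent: let $I(a) = \int_{0}^{1} \frac{- \sqrt[6]{s} + s^{a}}{\log{\left(s \right)}} \, ds$.

Since $\dfrac{\partial}{\partial a}\,s^{a} = s^{a} \ln s$, the $\ln s$ in the denominator cancels and
$$\frac{dI}{da} = \int_{0}^{1} s^{a} \, ds = \left[\frac{s^{a+1}}{a+1}\right]_0^1 = \frac{1}{a + 1}.$$

Integrating with respect to $a$ gives $I(a) = \log{\left(\frac{6 a}{7} + \frac{6}{7} \right)} + C$.

At $a = \frac{1}{6}$ the integrand is identically $0$, so $I(\frac{1}{6}) = 0$. The closed form gives $0$, hence $C = 0$.

Setting $a = \frac{7}{6}$:
$$I = \log{\left(\frac{13}{7} \right)}.$$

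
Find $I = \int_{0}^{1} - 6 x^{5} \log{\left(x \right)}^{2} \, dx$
$- \frac{1}{18}$

Start from the elementary integral
$$J(a) = \int_{0}^{1} - 6 x^{a} \, dx = - \frac{6}{a + 1}.$$

Differentiating under the integral sign brings down a factor of $\ln x$:
$$\frac{dJ}{da} = \int_{0}^{1} - 6 x^{a} \log{\left(x \right)} \, dx = \frac{6}{\left(a + 1\right)^{2}}.$$

Repeating twice in total — each differentiation brings down another $\ln x$ — gives
$$\frac{d^{2}J}{da^{2}} = \int_{0}^{1} - 6 x^{a} \log{\left(x \right)}^{2} \, dx = - \frac{12}{\left(a + 1\right)^{3}},$$
and the integrand here is exactly the target integrand, so $I = - \frac{12}{\left(a + 1\right)^{3}}$.

Setting $a = 5$:
$$I = - \frac{1}{18}.$$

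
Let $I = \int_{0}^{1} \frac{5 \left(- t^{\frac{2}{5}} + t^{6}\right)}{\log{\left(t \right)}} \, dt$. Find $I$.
$\log{\left(3125 \right)}$

Replace the exponent $\frac{2}{5}$ by a parameter $a$: let $I(a) = \int_{0}^{1} \frac{5 \left(t^{6} - t^{a}\right)}{\log{\left(t \right)}} \, dt$.

Since $\dfrac{\partial}{\partial a}\,t^{a} = t^{a} \ln t$, the $\ln t$ in the denominator cancels and
$$\frac{dI}{da} = \int_{0}^{1} -5 t^{a} \, dt = -5 \left[\frac{t^{a+1}}{a+1}\right]_0^1 = - \frac{5}{a + 1}.$$

Integrating with respect to $a$ gives $I(a) = \log{\left(\frac{16807}{\left(a + 1\right)^{5}} \right)} + C$.

At $a = 6$ the integrand is identically $0$, so $I(6) = 0$. The closed form gives $0$, hence $C = 0$.

Setting $a = \frac{2}{5}$:
$$I = \log{\left(3125 \right)}.$$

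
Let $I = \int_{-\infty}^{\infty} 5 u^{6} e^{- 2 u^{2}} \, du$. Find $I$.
$\frac{75 \sqrt{2} \sqrt{\pi}}{128}$

Begin with the known integral
$$J(a) = \int_{-\infty}^{\infty} 5 e^{- a u^{2}} \, du = \frac{5 \sqrt{\pi}}{\sqrt{a}}.$$

Differentiating under the integral sign brings down a factor of $(-u^2)$:
$$\frac{dJ}{da} = \int_{-\infty}^{\infty} - 5 u^{2} e^{- a u^{2}} \, du = - \frac{5 \sqrt{\pi}}{2 a^{\frac{3}{2}}}.$$

Repeating $3$ times in total — each differentiation brings down another $(-u^2)$ — gives
$$\frac{d^{3}J}{da^{3}} = \int_{-\infty}^{\infty} - 5 u^{6} e^{- a u^{2}} \, du = - \frac{75 \sqrt{\pi}}{8 a^{\frac{7}{2}}},$$
and the integrand here is $(-1)^{3}$ times the target integrand, so $I = (-1)^{3}\,\frac{d^{3}J}{da^{3}} = \frac{75 \sqrt{\pi}}{8 a^{\frac{7}{2}}}$.

Setting $a = 2$:
$$I = \frac{75 \sqrt{2} \sqrt{\pi}}{128}.$$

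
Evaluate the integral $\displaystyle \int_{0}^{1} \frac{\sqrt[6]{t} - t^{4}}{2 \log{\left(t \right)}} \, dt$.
$\log{\left(\frac{\sqrt{210}}{30} \right)}$

Consider the one-parameter family: let $I(a) = \int_{0}^{1} \frac{- t^{4} + t^{a}}{2 \log{\left(t \right)}} \, dt$.

Since $\dfrac{\partial}{\partial a}\,t^{a} = t^{a} \ln t$, the $\ln t$ in the denominator cancels and
$$\frac{dI}{da} = \int_{0}^{1} \frac{1}{2} t^{a} \, dt = \frac{1}{2} \left[\frac{t^{a+1}}{a+1}\right]_0^1 = \frac{1}{2 \left(a + 1\right)}.$$

Integrating with respect to $a$ gives $I(a) = \frac{\log{\left(a + 1 \right)}}{2} - \frac{\log{\left(5 \right)}}{2} + C$.

At $a = 4$ the integrand is identically $0$, so $I(4) = 0$. The closed form gives $0$, hence $C = 0$.

Setting $a = \frac{1}{6}$:
$$I = \log{\left(\frac{\sqrt{210}}{30} \right)}.$$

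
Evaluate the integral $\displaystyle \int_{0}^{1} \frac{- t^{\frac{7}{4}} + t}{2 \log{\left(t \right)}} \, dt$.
$\log{\left(\frac{2 \sqrt{22}}{11} \right)}$

Introduce a parameter $a$ in the exponent: let $I(a) = \int_{0}^{1} \frac{t - t^{a}}{2 \log{\left(t \right)}} \, dt$.

Since $\dfrac{\partial}{\partial a}\,t^{a} = t^{a} \ln t$, the $\ln t$ in the denominator cancels and
$$\frac{dI}{da} = \int_{0}^{1} - \frac{1}{2} t^{a} \, dt = - \frac{1}{2} \left[\frac{t^{a+1}}{a+1}\right]_0^1 = - \frac{1}{2 a + 2}.$$

Integrating with respect to $a$ gives $I(a) = - \frac{\log{\left(a + 1 \right)}}{2} + \frac{\log{\left(2 \right)}}{2} + C$.

At $a = 1$ the integrand is identically $0$, so $I(1) = 0$. The closed form gives $0$, hence $C = 0$.

Setting $a = \frac{7}{4}$:
$$I = \log{\left(\frac{2 \sqrt{22}}{11} \right)}.$$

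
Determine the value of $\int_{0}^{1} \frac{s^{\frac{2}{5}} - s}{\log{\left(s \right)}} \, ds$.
$- \log{\left(10 \right)} + \log{\left(7 \right)}$

Consider the one-parameter family: let $I(a) = \int_{0}^{1} \frac{s^{\frac{2}{5}} - s^{a}}{\log{\left(s \right)}} \, ds$.

Since $\dfrac{\partial}{\partial a}\,s^{a} = s^{a} \ln s$, the $\ln s$ in the denominator cancels and
$$\frac{dI}{da} = \int_{0}^{1} -1 s^{a} \, ds = -1 \left[\frac{s^{a+1}}{a+1}\right]_0^1 = - \frac{1}{a + 1}.$$

Integrating with respect to $a$ gives $I(a) = - \log{\left(\frac{5 a}{7} + \frac{5}{7} \right)} + C$.

At $a = \frac{2}{5}$ the integrand is identically $0$, so $I(\frac{2}{5}) = 0$. The closed form gives $0$, hence $C = 0$.

Setting $a = 1$:
$$I = - \log{\left(10 \right)} + \log{\left(7 \right)}.$$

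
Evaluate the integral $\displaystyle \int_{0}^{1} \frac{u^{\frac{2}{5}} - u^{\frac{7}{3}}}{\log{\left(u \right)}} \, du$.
$\log{\left(\frac{21}{50} \right)}$

Consider the one-parameter family: let $I(a) = \int_{0}^{1} \frac{- u^{\frac{7}{3}} + u^{a}}{\log{\left(u \right)}} \, du$.

Since $\dfrac{\partial}{\partial a}\,u^{a} = u^{a} \ln u$, the $\ln u$ in the denominator cancels and
$$\frac{dI}{da} = \int_{0}^{1} u^{a} \, du = \left[\frac{u^{a+1}}{a+1}\right]_0^1 = \frac{1}{a + 1}.$$

Integrating with respect to $a$ gives $I(a) = \log{\left(\frac{3 a}{10} + \frac{3}{10} \right)} + C$.

At $a = \frac{7}{3}$ the integrand is identically $0$, so $I(\frac{7}{3}) = 0$. The closed form gives $0$, hence $C = 0$.

Setting $a = \frac{2}{5}$:
$$I = \log{\left(\frac{21}{50} \right)}.$$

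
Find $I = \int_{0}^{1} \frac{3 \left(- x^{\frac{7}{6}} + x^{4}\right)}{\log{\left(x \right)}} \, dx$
$\log{\left(\frac{27000}{2197} \right)}$

Replace the exponent $4$ by a parameter $a$: let $I(a) = \int_{0}^{1} \frac{3 \left(- x^{\frac{7}{6}} + x^{a}\right)}{\log{\left(x \right)}} \, dx$.

Since $\dfrac{\partial}{\partial a}\,x^{a} = x^{a} \ln x$, the $\ln x$ in the denominator cancels and
$$\frac{dI}{da} = \int_{0}^{1} 3 x^{a} \, dx = 3 \left[\frac{x^{a+1}}{a+1}\right]_0^1 = \frac{3}{a + 1}.$$

Integrating with respect to $a$ gives $I(a) = \log{\left(\frac{216 \left(a + 1\right)^{3}}{2197} \right)} + C$.

At $a = \frac{7}{6}$ the integrand is identically $0$, so $I(\frac{7}{6}) = 0$. The closed form gives $0$, hence $C = 0$.

Setting $a = 4$:
$$I = \log{\left(\frac{27000}{2197} \right)}.$$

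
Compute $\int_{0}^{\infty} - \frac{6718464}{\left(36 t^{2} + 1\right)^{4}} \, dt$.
$- 174960 \pi$

Recall the elementary integral
$$J(a) = \int_{0}^{\infty} - \frac{4}{a^{2} + t^{2}} \, dt = - \frac{2 \pi}{a}.$$

Differentiating under the integral sign with respect to $a$,
$$\frac{dJ}{da} = \int_{0}^{\infty} \frac{8 a}{\left(a^{2} + t^{2}\right)^{2}} \, dt = \frac{2 \pi}{a^{2}},$$
so $\int_{0}^{\infty} - \frac{4}{\left(a^{2} + t^{2}\right)^{2}} \, dt = - \frac{\pi}{a^{3}}$.

Repeating — each differentiation of $1/(t^2+a^2)^j$ produces $-2ja/(t^2+a^2)^{j+1}$ — and dividing through by $-2ja$ at each step yields, after $3$ differentiations in total,
$$\int_{0}^{\infty} - \frac{4}{\left(a^{2} + t^{2}\right)^{4}} \, dt = - \frac{5 \pi}{8 a^{7}}.$$

Setting $a = \frac{1}{6}$:
$$I = - 174960 \pi.$$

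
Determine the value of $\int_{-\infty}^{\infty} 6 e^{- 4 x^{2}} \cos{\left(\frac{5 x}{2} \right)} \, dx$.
$\frac{3 \sqrt{\pi}}{e^{\frac{25}{64}}}$

Treat the cosine frequency as a parameter and define $I(b) = \int_{-\infty}^{\infty} 6 e^{- 4 x^{2}} \cos{\left(b x \right)} \, dx$.

Differentiating under the integral sign,
$$I'(b) = \int_{-\infty}^{\infty} - 6 x e^{- 4 x^{2}} \sin{\left(b x \right)} \, dx.$$

Integrate $\int_{-\infty}^{\infty} x \sin(b x)\, e^{- 4 x^{2}}\, dx$ by parts with $u = \sin(b x)$ and $dv = x\, e^{- 4 x^{2}}\, dx$, giving $v = - \frac{e^{- 4 x^{2}}}{8}$. The boundary term vanishes and
$$\int_{-\infty}^{\infty} x \sin(b x)\, e^{- 4 x^{2}}\, dx = \frac{b}{8} \int_{-\infty}^{\infty} \cos(b x)\, e^{- 4 x^{2}}\, dx,$$
so $I'(b) = - \frac{b}{8}\, I(b)$.

This is a separable first-order ODE; solving with the initial condition $I(0) = \int_{-\infty}^{\infty} 6 e^{- 4 x^{2}}\,dx = 3 \sqrt{\pi}$ gives
$$I(b) = 3 \sqrt{\pi} e^{- \frac{b^{2}}{16}}.$$

Setting $b = \frac{5}{2}$:
$$I = \frac{3 \sqrt{\pi}}{e^{\frac{25}{64}}}.$$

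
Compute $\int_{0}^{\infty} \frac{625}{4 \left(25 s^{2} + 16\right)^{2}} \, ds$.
$\frac{125 \pi}{1024}$

Start from the standard arctangent integral
$$J(a) = \int_{0}^{\infty} \frac{1}{4 \left(a^{2} + s^{2}\right)} \, ds = \frac{\pi}{8 a}.$$

Differentiating under the integral sign with respect to $a$,
$$\frac{dJ}{da} = \int_{0}^{\infty} - \frac{a}{2 \left(a^{2} + s^{2}\right)^{2}} \, ds = - \frac{\pi}{8 a^{2}},$$
so $\int_{0}^{\infty} \frac{1}{4 \left(a^{2} + s^{2}\right)^{2}} \, ds = \frac{\pi}{16 a^{3}}$.

Setting $a = \frac{4}{5}$:
$$I = \frac{125 \pi}{1024}.$$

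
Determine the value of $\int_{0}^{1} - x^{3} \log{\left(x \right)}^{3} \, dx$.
$\frac{3}{128}$

Consider the simpler parametrised integral
$$J(a) = \int_{0}^{1} - x^{a} \, dx = - \frac{1}{a + 1}.$$

Differentiating under the integral sign brings down a factor of $\ln x$:
$$\frac{dJ}{da} = \int_{0}^{1} - x^{a} \log{\left(x \right)} \, dx = \frac{1}{\left(a + 1\right)^{2}}.$$

Repeating $3$ times in total — each differentiation brings down another $\ln x$ — gives
$$\frac{d^{3}J}{da^{3}} = \int_{0}^{1} - x^{a} \log{\left(x \right)}^{3} \, dx = \frac{6}{\left(a + 1\right)^{4}},$$
and the integrand here is exactly the target integrand, so $I = \frac{6}{\left(a + 1\right)^{4}}$.

Setting $a = 3$:
$$I = \frac{3}{128}.$$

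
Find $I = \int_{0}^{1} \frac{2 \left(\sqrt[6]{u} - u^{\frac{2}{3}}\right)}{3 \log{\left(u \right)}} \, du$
$\log{\left(\frac{\sqrt[3]{10} \cdot 7^{\frac{2}{3}}}{10} \right)}$

Replace the exponent $\frac{2}{3}$ by a parameter $a$: let $I(a) = \int_{0}^{1} \frac{2 \left(\sqrt[6]{u} - u^{a}\right)}{3 \log{\left(u \right)}} \, du$.

Since $\dfrac{\partial}{\partial a}\,u^{a} = u^{a} \ln u$, the $\ln u$ in the denominator cancels and
$$\frac{dI}{da} = \int_{0}^{1} - \frac{2}{3} u^{a} \, du = - \frac{2}{3} \left[\frac{u^{a+1}}{a+1}\right]_0^1 = - \frac{2}{3 a + 3}.$$

Integrating with respect to $a$ gives $I(a) = - \frac{2 \log{\left(a + 1 \right)}}{3} - \frac{2 \log{\left(6 \right)}}{3} + \frac{2 \log{\left(7 \right)}}{3} + C$.

At $a = \frac{1}{6}$ the integrand is identically $0$, so $I(\frac{1}{6}) = 0$. The closed form gives $0$, hence $C = 0$.

Setting $a = \frac{2}{3}$:
$$I = \log{\left(\frac{\sqrt[3]{10} \cdot 7^{\frac{2}{3}}}{10} \right)}.$$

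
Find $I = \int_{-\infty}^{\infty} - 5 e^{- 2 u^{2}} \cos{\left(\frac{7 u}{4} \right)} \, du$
$- \frac{5 \sqrt{2} \sqrt{\pi}}{2 e^{\frac{49}{128}}}$

Let $b$ denote the cosine frequency and define $I(b) = \int_{-\infty}^{\infty} - 5 e^{- 2 u^{2}} \cos{\left(b u \right)} \, du$.

Differentiating under the integral sign,
$$I'(b) = \int_{-\infty}^{\infty} 5 u e^{- 2 u^{2}} \sin{\left(b u \right)} \, du.$$

Integrate $\int_{-\infty}^{\infty} u \sin(b u)\, e^{- 2 u^{2}}\, du$ by parts with $w = \sin(b u)$ and $dv = u\, e^{- 2 u^{2}}\, du$, giving $v = - \frac{e^{- 2 u^{2}}}{4}$. The boundary term vanishes and
$$\int_{-\infty}^{\infty} u \sin(b u)\, e^{- 2 u^{2}}\, du = \frac{b}{4} \int_{-\infty}^{\infty} \cos(b u)\, e^{- 2 u^{2}}\, du,$$
so $I'(b) = - \frac{b}{4}\, I(b)$.

This is a separable first-order ODE; solving with the initial condition $I(0) = \int_{-\infty}^{\infty} - 5 e^{- 2 u^{2}}\,du = - \frac{5 \sqrt{2} \sqrt{\pi}}{2}$ gives
$$I(b) = - \frac{5 \sqrt{2} \sqrt{\pi} e^{- \frac{b^{2}}{8}}}{2}.$$

Setting $b = \frac{7}{4}$:
$$I = - \frac{5 \sqrt{2} \sqrt{\pi}}{2 e^{\frac{49}{128}}}.$$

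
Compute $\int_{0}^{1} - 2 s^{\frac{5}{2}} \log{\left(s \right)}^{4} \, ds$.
$- \frac{1536}{16807}$

Begin with the known integral
$$J(a) = \int_{0}^{1} - 2 s^{a} \, ds = - \frac{2}{a + 1}.$$

Differentiating under the integral sign brings down a factor of $\ln s$:
$$\frac{dJ}{da} = \int_{0}^{1} - 2 s^{a} \log{\left(s \right)} \, ds = \frac{2}{\left(a + 1\right)^{2}}.$$

Repeating $4$ times in total — each differentiation brings down another $\ln s$ — gives
$$\frac{d^{4}J}{da^{4}} = \int_{0}^{1} - 2 s^{a} \log{\left(s \right)}^{4} \, ds = - \frac{48}{\left(a + 1\right)^{5}},$$
and the integrand here is exactly the target integrand, so $I = - \frac{48}{\left(a + 1\right)^{5}}$.

Setting $a = \frac{5}{2}$:
$$I = - \frac{1536}{16807}.$$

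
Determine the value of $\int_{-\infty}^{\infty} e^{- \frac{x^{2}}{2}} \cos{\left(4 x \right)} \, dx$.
$\frac{\sqrt{2} \sqrt{\pi}}{e^{8}}$

Let $b$ denote the cosine frequency and define $I(b) = \int_{-\infty}^{\infty} e^{- \frac{x^{2}}{2}} \cos{\left(b x \right)} \, dx$.

Differentiating under the integral sign,
$$I'(b) = \int_{-\infty}^{\infty} - x e^{- \frac{x^{2}}{2}} \sin{\left(b x \right)} \, dx.$$

Integrate $\int_{-\infty}^{\infty} x \sin(b x)\, e^{- \frac{x^{2}}{2}}\, dx$ by parts with $u = \sin(b x)$ and $dv = x\, e^{- \frac{x^{2}}{2}}\, dx$, giving $v = - e^{- \frac{x^{2}}{2}}$. The boundary term vanishes and
$$\int_{-\infty}^{\infty} x \sin(b x)\, e^{- \frac{x^{2}}{2}}\, dx = b \int_{-\infty}^{\infty} \cos(b x)\, e^{- \frac{x^{2}}{2}}\, dx,$$
so $I'(b) = - b\, I(b)$.

This is a separable first-order ODE; solving with the initial condition $I(0) = \int_{-\infty}^{\infty} e^{- \frac{x^{2}}{2}}\,dx = \sqrt{2} \sqrt{\pi}$ gives
$$I(b) = \sqrt{2} \sqrt{\pi} e^{- \frac{b^{2}}{2}}.$$

Setting $b = 4$:
$$I = \frac{\sqrt{2} \sqrt{\pi}}{e^{8}}.$$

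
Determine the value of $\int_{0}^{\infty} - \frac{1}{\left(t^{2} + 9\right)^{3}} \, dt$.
$- \frac{\pi}{1296}$

Begin with the known result
$$J(a) = \int_{0}^{\infty} - \frac{1}{a^{2} + t^{2}} \, dt = - \frac{\pi}{2 a}.$$

Differentiating under the integral sign with respect to $a$,
$$\frac{dJ}{da} = \int_{0}^{\infty} \frac{2 a}{\left(a^{2} + t^{2}\right)^{2}} \, dt = \frac{\pi}{2 a^{2}},$$
so $\int_{0}^{\infty} - \frac{1}{\left(a^{2} + t^{2}\right)^{2}} \, dt = - \frac{\pi}{4 a^{3}}$.

Repeating — each differentiation of $1/(t^2+a^2)^j$ produces $-2ja/(t^2+a^2)^{j+1}$ — and dividing through by $-2ja$ at each step yields, after $2$ differentiations in total,
$$\int_{0}^{\infty} - \frac{1}{\left(a^{2} + t^{2}\right)^{3}} \, dt = - \frac{3 \pi}{16 a^{5}}.$$

Setting $a = 3$:
$$I = - \frac{\pi}{1296}.$$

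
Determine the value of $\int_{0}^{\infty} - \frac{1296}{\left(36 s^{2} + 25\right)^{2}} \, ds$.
$- \frac{54 \pi}{125}$

Start from the standard arctangent integral
$$J(a) = \int_{0}^{\infty} - \frac{1}{a^{2} + s^{2}} \, ds = - \frac{\pi}{2 a}.$$

Differentiating under the integral sign with respect to $a$,
$$\frac{dJ}{da} = \int_{0}^{\infty} \frac{2 a}{\left(a^{2} + s^{2}\right)^{2}} \, ds = \frac{\pi}{2 a^{2}},$$
so $\int_{0}^{\infty} - \frac{1}{\left(a^{2} + s^{2}\right)^{2}} \, ds = - \frac{\pi}{4 a^{3}}$.

Setting $a = \frac{5}{6}$:
$$I = - \frac{54 \pi}{125}.$$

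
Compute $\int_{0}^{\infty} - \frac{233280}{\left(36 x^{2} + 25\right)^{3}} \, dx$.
$- \frac{1458 \pi}{625}$

Start from the standard arctangent integral
$$J(a) = \int_{0}^{\infty} - \frac{5}{a^{2} + x^{2}} \, dx = - \frac{5 \pi}{2 a}.$$

Differentiating under the integral sign with respect to $a$,
$$\frac{dJ}{da} = \int_{0}^{\infty} \frac{10 a}{\left(a^{2} + x^{2}\right)^{2}} \, dx = \frac{5 \pi}{2 a^{2}},$$
so $\int_{0}^{\infty} - \frac{5}{\left(a^{2} + x^{2}\right)^{2}} \, dx = - \frac{5 \pi}{4 a^{3}}$.

Repeating — each differentiation of $1/(x^2+a^2)^j$ produces $-2ja/(x^2+a^2)^{j+1}$ — and dividing through by $-2ja$ at each step yields, after $2$ differentiations in total,
$$\int_{0}^{\infty} - \frac{5}{\left(a^{2} + x^{2}\right)^{3}} \, dx = - \frac{15 \pi}{16 a^{5}}.$$

Setting $a = \frac{5}{6}$:
$$I = - \frac{1458 \pi}{625}.$$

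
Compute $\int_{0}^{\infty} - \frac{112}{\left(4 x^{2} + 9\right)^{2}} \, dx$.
$- \frac{14 \pi}{27}$

Begin with the known result
$$J(a) = \int_{0}^{\infty} - \frac{7}{a^{2} + x^{2}} \, dx = - \frac{7 \pi}{2 a}.$$

Differentiating under the integral sign with respect to $a$,
$$\frac{dJ}{da} = \int_{0}^{\infty} \frac{14 a}{\left(a^{2} + x^{2}\right)^{2}} \, dx = \frac{7 \pi}{2 a^{2}},$$
so $\int_{0}^{\infty} - \frac{7}{\left(a^{2} + x^{2}\right)^{2}} \, dx = - \frac{7 \pi}{4 a^{3}}$.

Setting $a = \frac{3}{2}$:
$$I = - \frac{14 \pi}{27}.$$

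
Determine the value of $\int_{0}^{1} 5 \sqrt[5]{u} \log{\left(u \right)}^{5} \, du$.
$- \frac{390625}{1944}$

Begin with the known integral
$$J(a) = \int_{0}^{1} 5 u^{a} \, du = \frac{5}{a + 1}.$$

Differentiating under the integral sign brings down a factor of $\ln u$:
$$\frac{dJ}{da} = \int_{0}^{1} 5 u^{a} \log{\left(u \right)} \, du = - \frac{5}{\left(a + 1\right)^{2}}.$$

Repeating $5$ times in total — each differentiation brings down another $\ln u$ — gives
$$\frac{d^{5}J}{da^{5}} = \int_{0}^{1} 5 u^{a} \log{\left(u \right)}^{5} \, du = - \frac{600}{\left(a + 1\right)^{6}},$$
and the integrand here is exactly the target integrand, so $I = - \frac{600}{\left(a + 1\right)^{6}}$.

Setting $a = \frac{1}{5}$:
$$I = - \frac{390625}{1944}.$$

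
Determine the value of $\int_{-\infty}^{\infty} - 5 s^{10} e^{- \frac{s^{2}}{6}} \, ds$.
$- 1148175 \sqrt{6} \sqrt{\pi}$

Start from the elementary integral
$$J(a) = \int_{-\infty}^{\infty} - 5 e^{- a s^{2}} \, ds = - \frac{5 \sqrt{\pi}}{\sqrt{a}}.$$

Differentiating under the integral sign brings down a factor of $(-s^2)$:
$$\frac{dJ}{da} = \int_{-\infty}^{\infty} 5 s^{2} e^{- a s^{2}} \, ds = \frac{5 \sqrt{\pi}}{2 a^{\frac{3}{2}}}.$$

Repeating $5$ times in total — each differentiation brings down another $(-s^2)$ — gives
$$\frac{d^{5}J}{da^{5}} = \int_{-\infty}^{\infty} 5 s^{10} e^{- a s^{2}} \, ds = \frac{4725 \sqrt{\pi}}{32 a^{\frac{11}{2}}},$$
and the integrand here is $(-1)^{5}$ times the target integrand, so $I = (-1)^{5}\,\frac{d^{5}J}{da^{5}} = - \frac{4725 \sqrt{\pi}}{32 a^{\frac{11}{2}}}$.

Setting $a = \frac{1}{6}$:
$$I = - 1148175 \sqrt{6} \sqrt{\pi}.$$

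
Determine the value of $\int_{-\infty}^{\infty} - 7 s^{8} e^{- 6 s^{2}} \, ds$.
$- \frac{245 \sqrt{6} \sqrt{\pi}}{41472}$

Begin with the known integral
$$J(a) = \int_{-\infty}^{\infty} - 7 e^{- a s^{2}} \, ds = - \frac{7 \sqrt{\pi}}{\sqrt{a}}.$$

Differentiating under the integral sign brings down a factor of $(-s^2)$:
$$\frac{dJ}{da} = \int_{-\infty}^{\infty} 7 s^{2} e^{- a s^{2}} \, ds = \frac{7 \sqrt{\pi}}{2 a^{\frac{3}{2}}}.$$

Repeating $4$ times in total — each differentiation brings down another $(-s^2)$ — gives
$$\frac{d^{4}J}{da^{4}} = \int_{-\infty}^{\infty} - 7 s^{8} e^{- a s^{2}} \, ds = - \frac{735 \sqrt{\pi}}{16 a^{\frac{9}{2}}},$$
and the integrand here is exactly the target integrand, so $I = - \frac{735 \sqrt{\pi}}{16 a^{\frac{9}{2}}}$.

Setting $a = 6$:
$$I = - \frac{245 \sqrt{6} \sqrt{\pi}}{41472}.$$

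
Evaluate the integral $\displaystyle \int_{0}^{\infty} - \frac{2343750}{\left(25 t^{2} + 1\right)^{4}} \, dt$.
$- \frac{1171875 \pi}{16}$

Start from the standard arctangent integral
$$J(a) = \int_{0}^{\infty} - \frac{6}{a^{2} + t^{2}} \, dt = - \frac{3 \pi}{a}.$$

Differentiating under the integral sign with respect to $a$,
$$\frac{dJ}{da} = \int_{0}^{\infty} \frac{12 a}{\left(a^{2} + t^{2}\right)^{2}} \, dt = \frac{3 \pi}{a^{2}},$$
so $\int_{0}^{\infty} - \frac{6}{\left(a^{2} + t^{2}\right)^{2}} \, dt = - \frac{3 \pi}{2 a^{3}}$.

Repeating — each differentiation of $1/(t^2+a^2)^j$ produces $-2ja/(t^2+a^2)^{j+1}$ — and dividing through by $-2ja$ at each step yields, after $3$ differentiations in total,
$$\int_{0}^{\infty} - \frac{6}{\left(a^{2} + t^{2}\right)^{4}} \, dt = - \frac{15 \pi}{16 a^{7}}.$$

Setting $a = \frac{1}{5}$:
$$I = - \frac{1171875 \pi}{16}.$$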